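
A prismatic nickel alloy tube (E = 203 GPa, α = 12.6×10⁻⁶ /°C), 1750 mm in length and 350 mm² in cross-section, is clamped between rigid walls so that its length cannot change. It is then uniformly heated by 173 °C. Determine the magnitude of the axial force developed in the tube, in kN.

Full restraint means ε = 0, so the stress is σ = EαΔT = 203×10³ × 12.6×10⁻⁶ × 173 = 442.5 MPa.
Axial force P = σA = 442.5 × 350 = 154900 N = 154.9 kN, compressive.

P ≈ 155 kN (compressive)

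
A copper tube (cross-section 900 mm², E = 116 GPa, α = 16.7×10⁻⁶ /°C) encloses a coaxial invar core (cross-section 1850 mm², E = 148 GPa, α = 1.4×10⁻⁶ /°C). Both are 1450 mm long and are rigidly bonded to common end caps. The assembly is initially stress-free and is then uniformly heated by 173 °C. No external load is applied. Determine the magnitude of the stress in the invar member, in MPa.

The copper has the larger α, so on heating it would change length more than the invar if both were free. The rigid plates force a common final length, so the copper is put into compression and the invar into tension, with equal and opposite forces P (no external load).
Equating the net (thermal + elastic) strains gives |α₁ − α₂|·ΔT = P·[1/(A₁E₁) + 1/(A₂E₂)].
|α₁ − α₂|·ΔT = 15.3×10⁻⁶ × 173 = 0.002647.
1/(A₁E₁) + 1/(A₂E₂) = 1/(900×116×10³) + 1/(1850×148×10³) = 1.323×10⁻⁸ N⁻¹.
So P = 0.002647 / 1.323×10⁻⁸ = 200.1 kN.
σ_{invar} = P/A₂ = 200100/1850 = 108.1 MPa, tensile.

σ ≈ 108 MPa (tensile)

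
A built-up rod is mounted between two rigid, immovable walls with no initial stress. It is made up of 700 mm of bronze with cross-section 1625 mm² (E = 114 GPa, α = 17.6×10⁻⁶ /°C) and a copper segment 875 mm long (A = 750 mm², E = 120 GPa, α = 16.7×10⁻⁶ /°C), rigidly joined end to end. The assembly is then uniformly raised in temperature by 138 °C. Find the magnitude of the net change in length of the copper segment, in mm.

|ΔL| ≈ 0.66 mm

Free thermal expansion of the whole bar: Σ αᵢΔT Lᵢ = 17.6×10⁻⁶×138×700 + 16.7×10⁻⁶×138×875 = 3.717 mm.
The rigid supports impose zero overall length change; the single axial force P common to all segments must satisfy P Σ Lᵢ/(AᵢEᵢ) = δ_free.
Σ Lᵢ/(AᵢEᵢ) = 700/(1625×114×10³) + 875/(750×120×10³) = 1.35×10⁻⁵ mm/N.
So P = 3.717 / 1.35×10⁻⁵ = 275.3 kN, compressive.
For the copper segment, free thermal change = 16.7×10⁻⁶×138×875 = 2.017 mm and elastic change from P = 275300×875/(750×120×10³) = 2.676 mm; these oppose, so the net change is 0.66 mm (segment shortens).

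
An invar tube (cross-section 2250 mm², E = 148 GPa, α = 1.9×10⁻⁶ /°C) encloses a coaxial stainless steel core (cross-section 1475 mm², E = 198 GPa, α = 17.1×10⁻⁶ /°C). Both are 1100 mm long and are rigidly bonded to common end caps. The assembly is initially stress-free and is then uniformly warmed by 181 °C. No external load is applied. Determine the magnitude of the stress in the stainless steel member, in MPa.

σ ≈ 290 MPa (compressive)

Equilibrium of a rigid end plate with no external load gives equal and opposite internal forces ±P in the two members. Since α_{stainless steel} > α_{invar}, heating drives the stainless steel into compression and the invar into tension.
Setting the final lengths equal and cancelling L: (α₁ − α₂)ΔT = P/(A₁E₁) + P/(A₂E₂).
|α₁ − α₂|·ΔT = 15.2×10⁻⁶ × 181 = 0.002751.
1/(A₁E₁) + 1/(A₂E₂) = 1/(2250×148×10³) + 1/(1475×198×10³) = 6.427×10⁻⁹ N⁻¹.
P = 0.002751 / 6.427×10⁻⁹ = 428100 N = 428.1 kN.
σ_{stainless steel} = P/A₂ = 428100/1475 = 290.2 MPa, compressive.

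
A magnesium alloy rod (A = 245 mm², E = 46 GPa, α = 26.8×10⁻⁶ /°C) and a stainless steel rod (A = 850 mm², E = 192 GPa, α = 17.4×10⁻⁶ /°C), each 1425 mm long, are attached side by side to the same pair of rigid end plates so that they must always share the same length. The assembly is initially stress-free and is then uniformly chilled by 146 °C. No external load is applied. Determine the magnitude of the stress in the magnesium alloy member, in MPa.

Both members must finish at the same length. With the larger α, the magnesium alloy tends to over-contract; the plates restrain it, putting the magnesium alloy in tension and the stainless steel in compression. With no external load the two internal forces are equal and opposite, magnitude P.
Equating the net (thermal + elastic) strains gives |α₁ − α₂|·ΔT = P·[1/(A₁E₁) + 1/(A₂E₂)].
|α₁ − α₂|·ΔT = 9.4×10⁻⁶ × 146 = 0.001372.
1/(A₁E₁) + 1/(A₂E₂) = 1/(245×46×10³) + 1/(850×192×10³) = 9.486×10⁻⁸ N⁻¹.
P = 0.001372 / 9.486×10⁻⁸ = 14470 N = 14.47 kN.
σ_{magnesium alloy} = P/A₁ = 14470/245 = 59.05 MPa, tensile.

σ ≈ 59.1 MPa (tensile)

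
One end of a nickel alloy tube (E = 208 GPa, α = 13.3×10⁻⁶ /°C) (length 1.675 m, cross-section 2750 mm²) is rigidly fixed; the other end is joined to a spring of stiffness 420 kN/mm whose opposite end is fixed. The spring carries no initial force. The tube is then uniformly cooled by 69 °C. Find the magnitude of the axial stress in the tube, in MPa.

σ ≈ 105 MPa (tensile)

The unrestrained thermal change is αΔT L = 13.3×10⁻⁶ × 69 × 1675 = 1.537 mm.
Let P be the tensile force in the spring. The tube extends elastically by PL/(AE) and the spring stretches by P/k; together these equal δ_free.
So P = δ_free / [L/(AE) + 1/k] = 1.537 / [ 1675/(2750×208×10³) + 1/(420×10³) ].
P = 1.537 / 5.309×10⁻⁶ = 289500 N.
σ = P/A = 289500/2750 = 105.3 MPa.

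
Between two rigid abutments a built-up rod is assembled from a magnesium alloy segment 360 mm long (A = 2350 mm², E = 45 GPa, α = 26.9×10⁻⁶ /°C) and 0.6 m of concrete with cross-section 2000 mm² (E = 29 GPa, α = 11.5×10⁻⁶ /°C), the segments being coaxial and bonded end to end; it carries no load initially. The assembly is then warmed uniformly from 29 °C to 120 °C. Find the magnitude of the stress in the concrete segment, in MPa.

Free thermal expansion of the whole bar: Σ αᵢΔT Lᵢ = 26.9×10⁻⁶×91×360 + 11.5×10⁻⁶×91×600 = 1.509 mm.
The walls prevent any net length change, so an axial force P (same in every segment) develops. Compatibility: P · Σ Lᵢ/(AᵢEᵢ) = δ_free.
Σ Lᵢ/(AᵢEᵢ) = 360/(2350×45×10³) + 600/(2000×29×10³) = 1.375×10⁻⁵ mm/N.
P = 1.509 / 1.375×10⁻⁵ = 109800 N = 109.8 kN, compressive.
σ_{concrete} = P / A = 109800 / 2000 = 54.88 MPa.

σ ≈ 54.9 MPa (compressive)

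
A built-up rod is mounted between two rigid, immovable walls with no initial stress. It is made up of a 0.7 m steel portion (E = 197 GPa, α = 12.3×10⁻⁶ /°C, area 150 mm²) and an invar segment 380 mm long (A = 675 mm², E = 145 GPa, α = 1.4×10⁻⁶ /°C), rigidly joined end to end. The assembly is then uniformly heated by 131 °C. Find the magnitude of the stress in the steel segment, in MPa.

If the supports were absent, the total length change would be Σ αᵢΔT Lᵢ = 12.3×10⁻⁶×131×700 + 1.4×10⁻⁶×131×380 = 1.198 mm.
Since the ends are fixed, an axial force P builds up, equal in every segment, with P · Σ Lᵢ/(AᵢEᵢ) = δ_free.
The series flexibility is Σ Lᵢ/(AᵢEᵢ) = 700/(150×197×10³) + 380/(675×145×10³) = 2.757×10⁻⁵ mm/N.
So P = 1.198 / 2.757×10⁻⁵ = 43.44 kN, compressive.
σ_{steel} = P / A = 43440 / 150 = 289.6 MPa.

σ ≈ 290 MPa (compressive)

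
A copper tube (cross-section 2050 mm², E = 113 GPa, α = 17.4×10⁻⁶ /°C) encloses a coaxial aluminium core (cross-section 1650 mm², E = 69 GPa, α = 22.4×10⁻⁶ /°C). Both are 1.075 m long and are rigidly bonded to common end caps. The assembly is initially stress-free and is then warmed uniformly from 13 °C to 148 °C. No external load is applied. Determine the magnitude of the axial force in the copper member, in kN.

P ≈ 51.5 kN (tensile in the copper)

The aluminium has the larger α, so on heating it would change length more than the copper if both were free. The rigid plates force a common final length, so the aluminium is put into compression and the copper into tension, with equal and opposite forces P (no external load).
Compatibility of the two members (thermal + elastic change equal): (α₁ − α₂)ΔT = P·[1/(A₁E₁) + 1/(A₂E₂)].
|α₁ − α₂|·ΔT = 5×10⁻⁶ × 135 = 0.000675.
1/(A₁E₁) + 1/(A₂E₂) = 1/(2050×113×10³) + 1/(1650×69×10³) = 1.31×10⁻⁸ N⁻¹.
So P = 0.000675 / 1.31×10⁻⁸ = 51.53 kN.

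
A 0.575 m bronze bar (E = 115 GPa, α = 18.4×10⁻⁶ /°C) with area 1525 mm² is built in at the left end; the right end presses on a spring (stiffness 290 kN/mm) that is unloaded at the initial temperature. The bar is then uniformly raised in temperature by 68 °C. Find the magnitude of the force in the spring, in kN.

P ≈ 107 kN

The unrestrained thermal change is αΔT L = 18.4×10⁻⁶ × 68 × 575 = 0.7194 mm.
Let P be the compressive force at the spring. The bar shortens elastically by PL/(AE) and the spring compresses by P/k; together these equal δ_free.
P [ L/(AE) + 1/k ] = δ_free → P [ 575/(1525×115×10³) + 1/(290×10³) ] = 0.7194.
P = 0.7194 / 6.727×10⁻⁶ = 106900 N.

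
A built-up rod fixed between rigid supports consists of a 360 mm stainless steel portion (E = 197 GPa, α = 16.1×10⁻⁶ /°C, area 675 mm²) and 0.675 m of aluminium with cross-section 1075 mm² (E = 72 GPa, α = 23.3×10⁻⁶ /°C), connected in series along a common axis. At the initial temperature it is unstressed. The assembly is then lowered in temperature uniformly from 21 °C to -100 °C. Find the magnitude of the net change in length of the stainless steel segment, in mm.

With the walls removed the bar would change length by δ_free = Σ αᵢΔT Lᵢ = 16.1×10⁻⁶×121×360 + 23.3×10⁻⁶×121×675 = 2.604 mm.
The walls prevent any net length change, so an axial force P (same in every segment) develops. Compatibility: P · Σ Lᵢ/(AᵢEᵢ) = δ_free.
The series flexibility is Σ Lᵢ/(AᵢEᵢ) = 360/(675×197×10³) + 675/(1075×72×10³) = 1.143×10⁻⁵ mm/N.
Hence P = δ_free / Σ(L/AE) = 2.604/1.143×10⁻⁵ = 227.9 kN (tensile).
For the stainless steel segment, free thermal change = 16.1×10⁻⁶×121×360 = 0.7013 mm and elastic change from P = 227900×360/(675×197×10³) = 0.617 mm; these oppose, so the net change is 0.0844 mm (segment shortens).

|ΔL| ≈ 0.0844 mm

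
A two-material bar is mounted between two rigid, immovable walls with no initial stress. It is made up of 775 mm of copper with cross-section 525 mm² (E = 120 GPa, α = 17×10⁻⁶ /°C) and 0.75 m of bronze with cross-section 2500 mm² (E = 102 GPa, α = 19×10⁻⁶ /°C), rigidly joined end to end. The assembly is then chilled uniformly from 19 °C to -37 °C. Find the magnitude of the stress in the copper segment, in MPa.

σ ≈ 192 MPa (tensile)

If the supports were absent, the total length change would be Σ αᵢΔT Lᵢ = 17×10⁻⁶×56×775 + 19×10⁻⁶×56×750 = 1.536 mm.
The walls prevent any net length change, so an axial force P (same in every segment) develops. Compatibility: P · Σ Lᵢ/(AᵢEᵢ) = δ_free.
The series flexibility is Σ Lᵢ/(AᵢEᵢ) = 775/(525×120×10³) + 750/(2500×102×10³) = 1.524×10⁻⁵ mm/N.
P = 1.536 / 1.524×10⁻⁵ = 100800 N = 100.8 kN, tensile.
σ_{copper} = P / A = 100800 / 525 = 191.9 MPa.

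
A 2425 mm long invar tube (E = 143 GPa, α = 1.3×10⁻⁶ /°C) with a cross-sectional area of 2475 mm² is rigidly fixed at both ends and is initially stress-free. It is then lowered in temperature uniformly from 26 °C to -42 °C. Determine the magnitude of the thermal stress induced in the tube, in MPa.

σ ≈ 12.6 MPa (tensile)

The supports are rigid, so the total axial strain is zero. The restrained thermal strain is ε = αΔT = 1.3×10⁻⁶ × 68 = 88.4×10⁻⁶.
Hence σ = E·αΔT = 143×10³ × 88.4×10⁻⁶ = 12.64 MPa, tensile.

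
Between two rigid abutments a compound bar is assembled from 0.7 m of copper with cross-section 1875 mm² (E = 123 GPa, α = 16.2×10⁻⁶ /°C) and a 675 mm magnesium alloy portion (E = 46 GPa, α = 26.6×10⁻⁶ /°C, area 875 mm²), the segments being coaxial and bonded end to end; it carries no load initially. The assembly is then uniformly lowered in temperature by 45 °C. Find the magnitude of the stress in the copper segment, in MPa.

σ ≈ 35.5 MPa (tensile)

Free thermal contraction of the whole bar: Σ αᵢΔT Lᵢ = 16.2×10⁻⁶×45×700 + 26.6×10⁻⁶×45×675 = 1.318 mm.
The walls prevent any net length change, so an axial force P (same in every segment) develops. Compatibility: P · Σ Lᵢ/(AᵢEᵢ) = δ_free.
The series flexibility is Σ Lᵢ/(AᵢEᵢ) = 700/(1875×123×10³) + 675/(875×46×10³) = 1.981×10⁻⁵ mm/N.
So P = 1.318 / 1.981×10⁻⁵ = 66.56 kN, tensile.
σ_{copper} = P / A = 66560 / 1875 = 35.5 MPa.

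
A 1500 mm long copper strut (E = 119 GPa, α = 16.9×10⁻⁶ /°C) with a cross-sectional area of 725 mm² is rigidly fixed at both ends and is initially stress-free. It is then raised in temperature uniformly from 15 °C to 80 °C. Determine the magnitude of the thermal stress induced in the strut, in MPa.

Because both ends are immovable the net strain is zero, and the suppressed thermal strain is αΔT = 16.9×10⁻⁶ × 65 = 1098.5×10⁻⁶.
σ = EαΔT = 119×10³ × 16.9×10⁻⁶ × 65 = 130.7 MPa (compressive; the strut is trying to expand).

σ ≈ 131 MPa (compressive)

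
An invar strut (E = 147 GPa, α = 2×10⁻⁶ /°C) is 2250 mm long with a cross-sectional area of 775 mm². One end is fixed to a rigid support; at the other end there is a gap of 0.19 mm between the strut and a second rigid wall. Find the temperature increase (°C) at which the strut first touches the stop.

ΔT ≈ 42.2 °C

Contact occurs when the free expansion equals the gap: αΔT L = 0.19 mm.
So ΔT = g/(αL) = 0.19/(2×10⁻⁶ × 2250) = 42.22 °C.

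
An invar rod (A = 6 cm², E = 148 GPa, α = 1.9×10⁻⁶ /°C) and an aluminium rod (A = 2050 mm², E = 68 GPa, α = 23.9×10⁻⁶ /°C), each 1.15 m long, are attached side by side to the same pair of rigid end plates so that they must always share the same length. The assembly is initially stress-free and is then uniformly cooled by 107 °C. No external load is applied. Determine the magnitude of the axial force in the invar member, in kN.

P ≈ 128 kN (compressive in the invar)

Both members must finish at the same length. With the larger α, the aluminium tends to over-contract; the plates restrain it, putting the aluminium in tension and the invar in compression. With no external load the two internal forces are equal and opposite, magnitude P.
Setting the final lengths equal and cancelling L: (α₁ − α₂)ΔT = P/(A₁E₁) + P/(A₂E₂).
|α₁ − α₂|·ΔT = 22×10⁻⁶ × 107 = 0.002354.
1/(A₁E₁) + 1/(A₂E₂) = 1/(600×148×10³) + 1/(2050×68×10³) = 1.843×10⁻⁸ N⁻¹.
So P = 0.002354 / 1.843×10⁻⁸ = 127.7 kN.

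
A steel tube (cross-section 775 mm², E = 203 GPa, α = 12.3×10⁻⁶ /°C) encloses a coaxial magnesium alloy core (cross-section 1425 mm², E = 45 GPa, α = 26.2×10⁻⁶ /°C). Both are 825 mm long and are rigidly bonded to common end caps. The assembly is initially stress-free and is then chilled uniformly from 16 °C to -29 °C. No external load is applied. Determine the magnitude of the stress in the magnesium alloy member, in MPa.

Equilibrium of a rigid end plate with no external load gives equal and opposite internal forces ±P in the two members. Since α_{magnesium alloy} > α_{steel}, cooling drives the magnesium alloy into tension and the steel into compression.
Equating the net (thermal + elastic) strains gives |α₁ − α₂|·ΔT = P·[1/(A₁E₁) + 1/(A₂E₂)].
|α₁ − α₂|·ΔT = 13.9×10⁻⁶ × 45 = 0.0006255.
1/(A₁E₁) + 1/(A₂E₂) = 1/(775×203×10³) + 1/(1425×45×10³) = 2.195×10⁻⁸ N⁻¹.
So P = 0.0006255 / 2.195×10⁻⁸ = 28.5 kN.
σ_{magnesium alloy} = P/A₂ = 28500/1425 = 20 MPa, tensile.

σ ≈ 20 MPa (tensile)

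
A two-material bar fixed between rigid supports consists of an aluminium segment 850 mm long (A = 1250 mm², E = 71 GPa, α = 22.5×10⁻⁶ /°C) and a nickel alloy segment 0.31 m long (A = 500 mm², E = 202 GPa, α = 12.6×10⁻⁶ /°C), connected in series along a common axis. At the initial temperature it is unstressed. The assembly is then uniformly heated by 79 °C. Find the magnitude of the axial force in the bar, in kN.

P ≈ 144 kN (compressive)

If the supports were absent, the total length change would be Σ αᵢΔT Lᵢ = 22.5×10⁻⁶×79×850 + 12.6×10⁻⁶×79×310 = 1.819 mm.
Since the ends are fixed, an axial force P builds up, equal in every segment, with P · Σ Lᵢ/(AᵢEᵢ) = δ_free.
Σ Lᵢ/(AᵢEᵢ) = 850/(1250×71×10³) + 310/(500×202×10³) = 1.265×10⁻⁵ mm/N.
Hence P = δ_free / Σ(L/AE) = 1.819/1.265×10⁻⁵ = 143.9 kN (compressive).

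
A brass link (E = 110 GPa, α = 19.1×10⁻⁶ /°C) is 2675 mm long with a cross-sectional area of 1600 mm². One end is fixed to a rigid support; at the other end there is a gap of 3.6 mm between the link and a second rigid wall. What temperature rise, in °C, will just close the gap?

ΔT ≈ 70.5 °C

The gap closes when αΔT L = 3.6 mm, since the link is still unstressed at that instant.
ΔT = 3.6 / (19.1×10⁻⁶ × 2675) = 70.46 °C.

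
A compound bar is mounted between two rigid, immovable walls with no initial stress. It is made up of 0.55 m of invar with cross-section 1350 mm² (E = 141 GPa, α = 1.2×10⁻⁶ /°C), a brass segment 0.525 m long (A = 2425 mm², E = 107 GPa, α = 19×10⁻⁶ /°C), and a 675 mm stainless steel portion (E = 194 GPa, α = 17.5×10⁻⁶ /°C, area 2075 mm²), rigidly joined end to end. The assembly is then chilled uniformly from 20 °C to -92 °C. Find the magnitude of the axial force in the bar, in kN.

P ≈ 382 kN (tensile)

If the supports were absent, the total length change would be Σ αᵢΔT Lᵢ = 1.2×10⁻⁶×112×550 + 19×10⁻⁶×112×525 + 17.5×10⁻⁶×112×675 = 2.514 mm.
The walls prevent any net length change, so an axial force P (same in every segment) develops. Compatibility: P · Σ Lᵢ/(AᵢEᵢ) = δ_free.
The series flexibility is Σ Lᵢ/(AᵢEᵢ) = 550/(1350×141×10³) + 525/(2425×107×10³) + 675/(2075×194×10³) = 6.59×10⁻⁶ mm/N.
Hence P = δ_free / Σ(L/AE) = 2.514/6.59×10⁻⁶ = 381.5 kN (tensile).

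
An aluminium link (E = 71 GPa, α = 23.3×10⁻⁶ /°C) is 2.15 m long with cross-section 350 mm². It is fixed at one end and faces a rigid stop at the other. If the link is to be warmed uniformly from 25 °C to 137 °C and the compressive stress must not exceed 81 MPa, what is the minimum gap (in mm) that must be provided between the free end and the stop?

g ≈ 3.16 mm

With no wall the link would lengthen by αΔT L = 23.3×10⁻⁶ × 112 × 2150 = 5.611 mm.
A stress of 81 MPa corresponds to the wall pushing the link back by σL/E = 81×2150/(71×10³) = 2.453 mm.
So the gap has to take up the difference, g_min = δ_free − σL/E = 5.611 − 2.453 = 3.158 mm.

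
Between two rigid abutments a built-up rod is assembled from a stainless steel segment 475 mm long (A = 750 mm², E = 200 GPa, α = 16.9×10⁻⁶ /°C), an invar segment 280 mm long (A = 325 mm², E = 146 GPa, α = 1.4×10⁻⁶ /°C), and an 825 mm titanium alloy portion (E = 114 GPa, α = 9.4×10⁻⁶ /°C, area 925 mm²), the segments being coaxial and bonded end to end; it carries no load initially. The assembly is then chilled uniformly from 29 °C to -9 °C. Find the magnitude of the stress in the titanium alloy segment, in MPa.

Free thermal contraction of the whole bar: Σ αᵢΔT Lᵢ = 16.9×10⁻⁶×38×475 + 1.4×10⁻⁶×38×280 + 9.4×10⁻⁶×38×825 = 0.6146 mm.
The rigid supports impose zero overall length change; the single axial force P common to all segments must satisfy P Σ Lᵢ/(AᵢEᵢ) = δ_free.
The series flexibility is Σ Lᵢ/(AᵢEᵢ) = 475/(750×200×10³) + 280/(325×146×10³) + 825/(925×114×10³) = 1.689×10⁻⁵ mm/N.
So P = 0.6146 / 1.689×10⁻⁵ = 36.39 kN, tensile.
σ_{titanium alloy} = P / A = 36390 / 925 = 39.34 MPa.

σ ≈ 39.3 MPa (tensile)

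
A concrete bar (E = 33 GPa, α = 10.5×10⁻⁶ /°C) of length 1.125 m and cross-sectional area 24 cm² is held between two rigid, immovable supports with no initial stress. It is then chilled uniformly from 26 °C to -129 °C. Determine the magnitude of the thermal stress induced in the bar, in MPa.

With length fixed, the mechanical strain must cancel the thermal strain αΔT = 10.5×10⁻⁶ × 155 = 1627.5×10⁻⁶.
Hence σ = E·αΔT = 33×10³ × 1627.5×10⁻⁶ = 53.71 MPa, tensile.

σ ≈ 53.7 MPa (tensile)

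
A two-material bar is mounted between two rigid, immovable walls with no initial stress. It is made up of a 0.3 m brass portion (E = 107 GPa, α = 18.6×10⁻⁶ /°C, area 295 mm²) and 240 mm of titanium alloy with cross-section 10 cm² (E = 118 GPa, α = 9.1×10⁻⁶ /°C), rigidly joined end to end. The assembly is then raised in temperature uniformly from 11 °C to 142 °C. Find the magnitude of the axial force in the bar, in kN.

P ≈ 88.2 kN (compressive)

Free thermal expansion of the whole bar: Σ αᵢΔT Lᵢ = 18.6×10⁻⁶×131×300 + 9.1×10⁻⁶×131×240 = 1.017 mm.
The walls prevent any net length change, so an axial force P (same in every segment) develops. Compatibility: P · Σ Lᵢ/(AᵢEᵢ) = δ_free.
The series flexibility is Σ Lᵢ/(AᵢEᵢ) = 300/(295×107×10³) + 240/(1000×118×10³) = 1.154×10⁻⁵ mm/N.
So P = 1.017 / 1.154×10⁻⁵ = 88.15 kN, compressive.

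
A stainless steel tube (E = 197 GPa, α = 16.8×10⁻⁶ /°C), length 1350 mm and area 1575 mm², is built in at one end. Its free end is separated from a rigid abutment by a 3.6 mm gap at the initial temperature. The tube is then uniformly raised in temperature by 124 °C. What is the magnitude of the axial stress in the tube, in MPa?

σ ≈ 0 MPa

Free thermal elongation = αΔT L = 16.8×10⁻⁶ × 124 × 1350 = 2.812 mm.
This is smaller than the 3.6 mm clearance, so the tube expands freely without reaching the stop — the stress is zero.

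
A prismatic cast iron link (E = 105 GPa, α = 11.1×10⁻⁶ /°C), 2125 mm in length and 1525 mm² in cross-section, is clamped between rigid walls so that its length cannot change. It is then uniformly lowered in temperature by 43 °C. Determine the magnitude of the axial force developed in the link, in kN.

P ≈ 76.4 kN (tensile)

With zero net strain, σ = E·αΔT = 105 GPa × 11.1×10⁻⁶ × 43 = 50.12 MPa.
Axial force P = σA = 50.12 × 1525 = 76430 N = 76.43 kN, tensile.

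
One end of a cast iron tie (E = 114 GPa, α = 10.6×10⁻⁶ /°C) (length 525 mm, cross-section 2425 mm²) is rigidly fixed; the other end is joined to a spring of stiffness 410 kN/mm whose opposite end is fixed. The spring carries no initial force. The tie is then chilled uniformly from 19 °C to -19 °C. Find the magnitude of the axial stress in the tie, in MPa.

σ ≈ 20.1 MPa (tensile)

If the spring were absent the tie would shorten by αΔT L = 10.6×10⁻⁶ × 38 × 525 = 0.2115 mm.
With a force P in the spring, the elastic change of the tie is PL/(AE) and that of the spring is P/k; compatibility requires their sum to equal δ_free.
P [ L/(AE) + 1/k ] = δ_free → P [ 525/(2425×114×10³) + 1/(410×10³) ] = 0.2115.
P = 0.2115 / 4.338×10⁻⁶ = 48750 N.
σ = P/A = 48750/2425 = 20.1 MPa.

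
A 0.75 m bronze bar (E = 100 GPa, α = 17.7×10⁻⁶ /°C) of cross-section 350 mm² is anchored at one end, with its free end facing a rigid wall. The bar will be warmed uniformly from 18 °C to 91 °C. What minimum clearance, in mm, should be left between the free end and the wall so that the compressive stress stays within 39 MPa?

With no wall the bar would lengthen by αΔT L = 17.7×10⁻⁶ × 73 × 750 = 0.9691 mm.
At the allowable stress the elastic shortening the wall may impose is σL/E = 39 × 750 / (100×10³) = 0.2925 mm.
The gap must absorb the remainder: g_min = 0.9691 − 0.2925 = 0.6766 mm.

g ≈ 0.677 mm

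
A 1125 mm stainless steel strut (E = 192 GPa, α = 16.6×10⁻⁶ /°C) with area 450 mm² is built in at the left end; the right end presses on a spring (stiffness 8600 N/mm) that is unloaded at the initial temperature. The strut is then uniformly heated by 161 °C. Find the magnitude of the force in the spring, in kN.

P ≈ 23.3 kN

Free thermal expansion: δ_free = αΔT L = 16.6×10⁻⁶ × 161 × 1125 = 3.007 mm.
Let P be the compressive force at the spring. The strut shortens elastically by PL/(AE) and the spring compresses by P/k; together these equal δ_free.
P [ L/(AE) + 1/k ] = δ_free → P [ 1125/(450×192×10³) + 1/(8600) ] = 3.007.
P = 3.007 / 0.0001293 = 23250 N.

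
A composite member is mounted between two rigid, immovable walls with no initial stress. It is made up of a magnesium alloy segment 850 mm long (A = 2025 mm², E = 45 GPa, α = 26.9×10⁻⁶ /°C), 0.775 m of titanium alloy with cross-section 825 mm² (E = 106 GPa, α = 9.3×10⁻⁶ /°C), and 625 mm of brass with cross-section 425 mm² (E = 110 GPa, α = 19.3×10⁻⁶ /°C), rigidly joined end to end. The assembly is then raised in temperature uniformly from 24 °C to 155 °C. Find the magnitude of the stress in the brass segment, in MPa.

σ ≈ 412 MPa (compressive)

With the walls removed the bar would change length by δ_free = Σ αᵢΔT Lᵢ = 26.9×10⁻⁶×131×850 + 9.3×10⁻⁶×131×775 + 19.3×10⁻⁶×131×625 = 5.52 mm.
Since the ends are fixed, an axial force P builds up, equal in every segment, with P · Σ Lᵢ/(AᵢEᵢ) = δ_free.
Σ Lᵢ/(AᵢEᵢ) = 850/(2025×45×10³) + 775/(825×106×10³) + 625/(425×110×10³) = 3.156×10⁻⁵ mm/N.
Hence P = δ_free / Σ(L/AE) = 5.52/3.156×10⁻⁵ = 174.9 kN (compressive).
σ_{brass} = P / A = 174900 / 425 = 411.5 MPa.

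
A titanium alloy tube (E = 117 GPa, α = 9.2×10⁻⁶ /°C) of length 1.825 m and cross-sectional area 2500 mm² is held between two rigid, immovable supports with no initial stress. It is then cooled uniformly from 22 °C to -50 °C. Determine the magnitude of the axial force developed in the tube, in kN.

With zero net strain, σ = E·αΔT = 117 GPa × 9.2×10⁻⁶ × 72 = 77.5 MPa.
P = AEαΔT = 2500 × 117×10³ × 9.2×10⁻⁶ × 72 = 193.8 kN (tensile).

P ≈ 194 kN (tensile)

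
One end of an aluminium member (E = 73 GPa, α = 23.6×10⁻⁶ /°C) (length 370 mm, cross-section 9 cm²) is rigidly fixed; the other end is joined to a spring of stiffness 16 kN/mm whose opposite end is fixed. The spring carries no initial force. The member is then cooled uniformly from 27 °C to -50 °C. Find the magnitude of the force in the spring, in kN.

If the spring were absent the member would shorten by αΔT L = 23.6×10⁻⁶ × 77 × 370 = 0.6724 mm.
With a force P in the spring, the elastic change of the member is PL/(AE) and that of the spring is P/k; compatibility requires their sum to equal δ_free.
So P = δ_free / [L/(AE) + 1/k] = 0.6724 / [ 370/(900×73×10³) + 1/(16×10³) ].
P = 0.6724 / 6.813×10⁻⁵ = 9869 N.

P ≈ 9.87 kN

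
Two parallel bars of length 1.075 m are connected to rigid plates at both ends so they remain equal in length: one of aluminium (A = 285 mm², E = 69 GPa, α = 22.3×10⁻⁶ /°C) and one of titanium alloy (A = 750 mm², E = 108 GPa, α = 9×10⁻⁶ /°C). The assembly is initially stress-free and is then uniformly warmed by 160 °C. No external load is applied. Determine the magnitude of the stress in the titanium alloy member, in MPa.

σ ≈ 44.9 MPa (tensile)

Equilibrium of a rigid end plate with no external load gives equal and opposite internal forces ±P in the two members. Since α_{aluminium} > α_{titanium alloy}, heating drives the aluminium into compression and the titanium alloy into tension.
Compatibility of the two members (thermal + elastic change equal): (α₁ − α₂)ΔT = P·[1/(A₁E₁) + 1/(A₂E₂)].
|α₁ − α₂|·ΔT = 13.3×10⁻⁶ × 160 = 0.002128.
1/(A₁E₁) + 1/(A₂E₂) = 1/(285×69×10³) + 1/(750×108×10³) = 6.32×10⁻⁸ N⁻¹.
P = 0.002128 / 6.32×10⁻⁸ = 33670 N = 33.67 kN.
σ_{titanium alloy} = P/A₂ = 33670/750 = 44.9 MPa, tensile.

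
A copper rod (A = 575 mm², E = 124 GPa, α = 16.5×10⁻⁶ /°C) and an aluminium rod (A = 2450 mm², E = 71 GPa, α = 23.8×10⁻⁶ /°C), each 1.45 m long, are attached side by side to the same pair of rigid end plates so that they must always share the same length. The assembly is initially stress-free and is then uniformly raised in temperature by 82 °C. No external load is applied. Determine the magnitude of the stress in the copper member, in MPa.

σ ≈ 52.6 MPa (tensile)

The aluminium has the larger α, so on heating it would change length more than the copper if both were free. The rigid plates force a common final length, so the aluminium is put into compression and the copper into tension, with equal and opposite forces P (no external load).
Setting the final lengths equal and cancelling L: (α₁ − α₂)ΔT = P/(A₁E₁) + P/(A₂E₂).
|α₁ − α₂|·ΔT = 7.3×10⁻⁶ × 82 = 0.0005986.
1/(A₁E₁) + 1/(A₂E₂) = 1/(575×124×10³) + 1/(2450×71×10³) = 1.977×10⁻⁸ N⁻¹.
So P = 0.0005986 / 1.977×10⁻⁸ = 30.27 kN.
σ_{copper} = P/A₁ = 30270/575 = 52.65 MPa, tensile.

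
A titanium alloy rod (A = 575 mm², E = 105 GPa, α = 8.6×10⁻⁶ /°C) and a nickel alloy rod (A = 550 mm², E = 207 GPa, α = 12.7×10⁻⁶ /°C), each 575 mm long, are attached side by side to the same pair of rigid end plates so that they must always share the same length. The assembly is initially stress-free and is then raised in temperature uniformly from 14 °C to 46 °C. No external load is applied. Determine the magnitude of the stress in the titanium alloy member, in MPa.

Equilibrium of a rigid end plate with no external load gives equal and opposite internal forces ±P in the two members. Since α_{nickel alloy} > α_{titanium alloy}, heating drives the nickel alloy into compression and the titanium alloy into tension.
Compatibility of the two members (thermal + elastic change equal): (α₁ − α₂)ΔT = P·[1/(A₁E₁) + 1/(A₂E₂)].
|α₁ − α₂|·ΔT = 4.1×10⁻⁶ × 32 = 0.0001312.
1/(A₁E₁) + 1/(A₂E₂) = 1/(575×105×10³) + 1/(550×207×10³) = 2.535×10⁻⁸ N⁻¹.
So P = 0.0001312 / 2.535×10⁻⁸ = 5.176 kN.
σ_{titanium alloy} = P/A₁ = 5176/575 = 9.002 MPa, tensile.

σ ≈ 9 MPa (tensile)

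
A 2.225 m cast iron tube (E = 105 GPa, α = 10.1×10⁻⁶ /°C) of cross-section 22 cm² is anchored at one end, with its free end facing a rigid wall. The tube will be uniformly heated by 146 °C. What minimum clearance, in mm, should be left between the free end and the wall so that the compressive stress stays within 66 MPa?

g ≈ 1.88 mm

With no wall the tube would lengthen by αΔT L = 10.1×10⁻⁶ × 146 × 2225 = 3.281 mm.
At the allowable stress the elastic shortening the wall may impose is σL/E = 66 × 2225 / (105×10³) = 1.399 mm.
The gap must absorb the remainder: g_min = 3.281 − 1.399 = 1.882 mm.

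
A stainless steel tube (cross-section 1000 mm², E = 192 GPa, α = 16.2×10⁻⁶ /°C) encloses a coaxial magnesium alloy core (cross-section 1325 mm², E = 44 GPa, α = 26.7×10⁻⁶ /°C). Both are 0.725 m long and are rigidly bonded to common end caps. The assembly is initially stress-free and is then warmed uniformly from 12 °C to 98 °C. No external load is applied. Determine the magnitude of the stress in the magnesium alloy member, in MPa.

Both members must finish at the same length. With the larger α, the magnesium alloy tends to over-expand; the plates restrain it, putting the magnesium alloy in compression and the stainless steel in tension. With no external load the two internal forces are equal and opposite, magnitude P.
Compatibility of the two members (thermal + elastic change equal): (α₁ − α₂)ΔT = P·[1/(A₁E₁) + 1/(A₂E₂)].
|α₁ − α₂|·ΔT = 10.5×10⁻⁶ × 86 = 0.000903.
1/(A₁E₁) + 1/(A₂E₂) = 1/(1000×192×10³) + 1/(1325×44×10³) = 2.236×10⁻⁸ N⁻¹.
P = 0.000903 / 2.236×10⁻⁸ = 40380 N = 40.38 kN.
σ_{magnesium alloy} = P/A₂ = 40380/1325 = 30.48 MPa, compressive.

σ ≈ 30.5 MPa (compressive)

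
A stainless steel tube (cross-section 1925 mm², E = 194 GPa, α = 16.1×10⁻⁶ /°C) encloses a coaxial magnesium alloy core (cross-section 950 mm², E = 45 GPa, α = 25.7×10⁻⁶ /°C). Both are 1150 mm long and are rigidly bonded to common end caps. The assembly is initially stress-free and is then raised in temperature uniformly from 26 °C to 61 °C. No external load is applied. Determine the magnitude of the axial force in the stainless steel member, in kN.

Equilibrium of a rigid end plate with no external load gives equal and opposite internal forces ±P in the two members. Since α_{magnesium alloy} > α_{stainless steel}, heating drives the magnesium alloy into compression and the stainless steel into tension.
Equating the net (thermal + elastic) strains gives |α₁ − α₂|·ΔT = P·[1/(A₁E₁) + 1/(A₂E₂)].
|α₁ − α₂|·ΔT = 9.6×10⁻⁶ × 35 = 0.000336.
1/(A₁E₁) + 1/(A₂E₂) = 1/(1925×194×10³) + 1/(950×45×10³) = 2.607×10⁻⁸ N⁻¹.
So P = 0.000336 / 2.607×10⁻⁸ = 12.89 kN.

P ≈ 12.9 kN (tensile in the stainless steel)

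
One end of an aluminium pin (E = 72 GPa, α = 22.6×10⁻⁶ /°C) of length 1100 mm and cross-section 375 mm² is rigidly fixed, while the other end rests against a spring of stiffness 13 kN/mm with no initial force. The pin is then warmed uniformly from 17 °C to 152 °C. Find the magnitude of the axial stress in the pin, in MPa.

σ ≈ 76.1 MPa (compressive)

If the spring were absent the pin would lengthen by αΔT L = 22.6×10⁻⁶ × 135 × 1100 = 3.356 mm.
With a force P in the spring, the elastic change of the pin is PL/(AE) and that of the spring is P/k; compatibility requires their sum to equal δ_free.
So P = δ_free / [L/(AE) + 1/k] = 3.356 / [ 1100/(375×72×10³) + 1/(13×10³) ].
P = 3.356 / 0.0001177 = 28520 N.
σ = P/A = 28520/375 = 76.06 MPa.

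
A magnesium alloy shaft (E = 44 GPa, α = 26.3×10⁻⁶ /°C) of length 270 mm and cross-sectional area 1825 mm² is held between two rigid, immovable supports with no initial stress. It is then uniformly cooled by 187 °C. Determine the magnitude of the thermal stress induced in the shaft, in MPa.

σ ≈ 216 MPa (tensile)

Because both ends are immovable the net strain is zero, and the suppressed thermal strain is αΔT = 26.3×10⁻⁶ × 187 = 4918.1×10⁻⁶.
σ = EαΔT = 44×10³ × 26.3×10⁻⁶ × 187 = 216.4 MPa (tensile; the shaft is trying to contract).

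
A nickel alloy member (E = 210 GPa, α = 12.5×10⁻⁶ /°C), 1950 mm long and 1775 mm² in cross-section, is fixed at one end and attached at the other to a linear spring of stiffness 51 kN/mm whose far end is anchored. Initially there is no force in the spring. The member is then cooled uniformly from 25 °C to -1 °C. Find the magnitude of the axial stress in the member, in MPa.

If the spring were absent the member would shorten by αΔT L = 12.5×10⁻⁶ × 26 × 1950 = 0.6337 mm.
Let P be the tensile force in the spring. The member extends elastically by PL/(AE) and the spring stretches by P/k; together these equal δ_free.
So P = δ_free / [L/(AE) + 1/k] = 0.6337 / [ 1950/(1775×210×10³) + 1/(51×10³) ].
P = 0.6337 / 2.484×10⁻⁵ = 25510 N.
σ = P/A = 25510/1775 = 14.37 MPa.

σ ≈ 14.4 MPa (tensile)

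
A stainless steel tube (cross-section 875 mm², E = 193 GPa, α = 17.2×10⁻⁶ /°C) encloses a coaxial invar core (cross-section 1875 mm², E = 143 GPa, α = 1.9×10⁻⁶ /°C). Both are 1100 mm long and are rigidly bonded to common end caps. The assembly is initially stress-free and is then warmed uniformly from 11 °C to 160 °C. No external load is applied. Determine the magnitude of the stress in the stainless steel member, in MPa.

Both members must finish at the same length. With the larger α, the stainless steel tends to over-expand; the plates restrain it, putting the stainless steel in compression and the invar in tension. With no external load the two internal forces are equal and opposite, magnitude P.
Setting the final lengths equal and cancelling L: (α₁ − α₂)ΔT = P/(A₁E₁) + P/(A₂E₂).
|α₁ − α₂|·ΔT = 15.3×10⁻⁶ × 149 = 0.00228.
1/(A₁E₁) + 1/(A₂E₂) = 1/(875×193×10³) + 1/(1875×143×10³) = 9.651×10⁻⁹ N⁻¹.
P = 0.00228 / 9.651×10⁻⁹ = 236200 N = 236.2 kN.
σ_{stainless steel} = P/A₁ = 236200/875 = 270 MPa, compressive.

σ ≈ 270 MPa (compressive)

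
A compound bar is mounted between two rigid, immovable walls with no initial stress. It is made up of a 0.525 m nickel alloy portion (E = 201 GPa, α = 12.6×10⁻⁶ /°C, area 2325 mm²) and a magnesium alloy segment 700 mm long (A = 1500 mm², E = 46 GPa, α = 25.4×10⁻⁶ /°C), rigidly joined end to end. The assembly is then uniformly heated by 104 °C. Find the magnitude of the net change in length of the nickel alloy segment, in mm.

Free thermal expansion of the whole bar: Σ αᵢΔT Lᵢ = 12.6×10⁻⁶×104×525 + 25.4×10⁻⁶×104×700 = 2.537 mm.
The walls prevent any net length change, so an axial force P (same in every segment) develops. Compatibility: P · Σ Lᵢ/(AᵢEᵢ) = δ_free.
Σ Lᵢ/(AᵢEᵢ) = 525/(2325×201×10³) + 700/(1500×46×10³) = 1.127×10⁻⁵ mm/N.
So P = 2.537 / 1.127×10⁻⁵ = 225.2 kN, compressive.
For the nickel alloy segment, free thermal change = 12.6×10⁻⁶×104×525 = 0.688 mm and elastic change from P = 225200×525/(2325×201×10³) = 0.2529 mm; these oppose, so the net change is 0.435 mm (segment lengthens).

|ΔL| ≈ 0.435 mm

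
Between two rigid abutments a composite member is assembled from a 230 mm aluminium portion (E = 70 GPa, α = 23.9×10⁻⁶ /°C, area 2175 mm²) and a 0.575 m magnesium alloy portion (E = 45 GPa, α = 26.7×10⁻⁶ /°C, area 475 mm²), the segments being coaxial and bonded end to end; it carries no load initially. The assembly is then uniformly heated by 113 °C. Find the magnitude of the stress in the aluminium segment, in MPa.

Free thermal expansion of the whole bar: Σ αᵢΔT Lᵢ = 23.9×10⁻⁶×113×230 + 26.7×10⁻⁶×113×575 = 2.356 mm.
The rigid supports impose zero overall length change; the single axial force P common to all segments must satisfy P Σ Lᵢ/(AᵢEᵢ) = δ_free.
Σ Lᵢ/(AᵢEᵢ) = 230/(2175×70×10³) + 575/(475×45×10³) = 2.841×10⁻⁵ mm/N.
P = 2.356 / 2.841×10⁻⁵ = 82920 N = 82.92 kN, compressive.
σ_{aluminium} = P / A = 82920 / 2175 = 38.13 MPa.

σ ≈ 38.1 MPa (compressive)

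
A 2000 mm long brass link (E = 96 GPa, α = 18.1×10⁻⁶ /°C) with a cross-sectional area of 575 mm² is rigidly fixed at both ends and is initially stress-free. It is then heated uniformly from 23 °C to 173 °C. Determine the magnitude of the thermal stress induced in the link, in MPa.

With length fixed, the mechanical strain must cancel the thermal strain αΔT = 18.1×10⁻⁶ × 150 = 2715×10⁻⁶.
Hence σ = E·αΔT = 96×10³ × 2715×10⁻⁶ = 260.6 MPa, compressive.

σ ≈ 261 MPa (compressive)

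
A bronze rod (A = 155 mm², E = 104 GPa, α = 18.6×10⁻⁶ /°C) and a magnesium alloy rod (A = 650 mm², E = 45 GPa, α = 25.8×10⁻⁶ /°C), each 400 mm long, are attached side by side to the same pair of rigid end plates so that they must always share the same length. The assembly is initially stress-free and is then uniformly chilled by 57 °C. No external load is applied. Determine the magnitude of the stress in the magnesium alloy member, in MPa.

Equilibrium of a rigid end plate with no external load gives equal and opposite internal forces ±P in the two members. Since α_{magnesium alloy} > α_{bronze}, cooling drives the magnesium alloy into tension and the bronze into compression.
Equating the net (thermal + elastic) strains gives |α₁ − α₂|·ΔT = P·[1/(A₁E₁) + 1/(A₂E₂)].
|α₁ − α₂|·ΔT = 7.2×10⁻⁶ × 57 = 0.0004104.
1/(A₁E₁) + 1/(A₂E₂) = 1/(155×104×10³) + 1/(650×45×10³) = 9.622×10⁻⁸ N⁻¹.
So P = 0.0004104 / 9.622×10⁻⁸ = 4.265 kN.
σ_{magnesium alloy} = P/A₂ = 4265/650 = 6.562 MPa, tensile.

σ ≈ 6.56 MPa (tensile)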